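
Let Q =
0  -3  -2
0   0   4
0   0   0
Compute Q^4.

Q is strictly triangular, hence nilpotent: Q^3 = 0, so Q^4 = 0.

[[0, 0, 0], [0, 0, 0], [0, 0, 0]]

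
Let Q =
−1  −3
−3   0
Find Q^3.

Q^2 = [[10, 3], [3, 9]]
Q^3 = [[−19, −30], [−30, −9]]

[[−19, −30], [−30, −9]]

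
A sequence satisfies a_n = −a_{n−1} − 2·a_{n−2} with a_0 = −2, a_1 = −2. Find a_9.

With companion matrix A = [[−1, −2], [1, 0]], [a_n, a_{n−1}]ᵀ = A·[a_{n−1}, a_{n−2}]ᵀ, so [a_9, a_8]ᵀ = A⁸·[a_1, a_0]ᵀ.
A⁸ = [[−17, −6], [3, −14]], giving [a_9, a_8]ᵀ = [[46], [22]].

46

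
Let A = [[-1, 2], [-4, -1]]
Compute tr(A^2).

-14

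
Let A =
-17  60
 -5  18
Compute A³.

tr A = 1 and det A = -6, so the characteristic polynomial is λ² − (1)λ + (-6) with roots -2 and 3.
Eigenvectors give P = [[4, 3], [1, 1]] with P⁻¹ = [[1, -3], [-1, 4]], and A = P·diag(-2, 3)·P⁻¹.
Then A³ = P·diag(-8, 27)·P⁻¹ = [[-32, 81], [-8, 27]] · [[1, -3], [-1, 4]] = [[-113, 420], [-35, 132]].

[[-113, 420], [-35, 132]]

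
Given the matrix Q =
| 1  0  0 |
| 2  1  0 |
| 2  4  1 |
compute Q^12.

[[1, 0, 0], [24, 1, 0], [552, 48, 1]]

Q = I + N where N = [[0, 0, 0], [2, 0, 0], [2, 4, 0]] is strictly lower-triangular, so N^3 = 0.
(I + N)^12 = I + 12·N + 66·N^2 = [[1, 0, 0], [24, 1, 0], [552, 48, 1]].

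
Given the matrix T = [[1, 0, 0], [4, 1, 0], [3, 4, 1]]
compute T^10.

[[1, 0, 0], [40, 1, 0], [750, 40, 1]]

T = I + N where N = [[0, 0, 0], [4, 0, 0], [3, 4, 0]] is strictly lower-triangular, so N^3 = 0.
(I + N)^10 = I + 10·N + 45·N^2 = [[1, 0, 0], [40, 1, 0], [750, 40, 1]].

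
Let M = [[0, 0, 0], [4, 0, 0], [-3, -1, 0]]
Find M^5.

[[0, 0, 0], [0, 0, 0], [0, 0, 0]]

M is strictly triangular, hence nilpotent: M^3 = 0, so M^5 = 0.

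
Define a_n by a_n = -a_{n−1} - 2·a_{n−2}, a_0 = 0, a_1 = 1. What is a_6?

With companion matrix M = [[-1, -2], [1, 0]], [a_n, a_{n−1}]ᵀ = M·[a_{n−1}, a_{n−2}]ᵀ, so [a_6, a_5]ᵀ = M⁵·[a_1, a_0]ᵀ.
M⁵ = [[-5, 2], [-1, -6]], giving [a_6, a_5]ᵀ = [[-5], [-1]].

-5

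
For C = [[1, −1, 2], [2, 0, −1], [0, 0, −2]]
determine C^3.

[[−3, 1, 1], [−2, −2, −6], [0, 0, −8]]

C^2 = [[−1, −1, −1], [2, −2, 6], [0, 0, 4]]
C^3 = [[−3, 1, 1], [−2, −2, −6], [0, 0, −8]]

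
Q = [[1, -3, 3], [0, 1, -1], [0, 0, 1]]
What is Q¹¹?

[[1, -33, 198], [0, 1, -11], [0, 0, 1]]

Q = I + N where N = [[0, -3, 3], [0, 0, -1], [0, 0, 0]] is strictly upper-triangular, so N³ = 0.
(I + N)¹¹ = I + 11·N + 55·N² = [[1, -33, 198], [0, 1, -11], [0, 0, 1]].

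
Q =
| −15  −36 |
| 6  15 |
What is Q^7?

[[−10935, −26244], [4374, 10935]]

tr Q = 0 and det Q = −9, so the characteristic polynomial is λ² − (0)λ + (−9) with roots −3 and 3.
Eigenvectors give P = [[3, −2], [−1, 1]] with P⁻¹ = [[1, 2], [1, 3]], and Q = P·diag(−3, 3)·P⁻¹.
Then Q^7 = P·diag(−2187, 2187)·P⁻¹ = [[−6561, −4374], [2187, 2187]] · [[1, 2], [1, 3]] = [[−10935, −26244], [4374, 10935]].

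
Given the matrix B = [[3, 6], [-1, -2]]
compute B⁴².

[[3, 6], [-1, -2]]

B² = B (a projection; rank 1, trace 1), so B⁴² = B.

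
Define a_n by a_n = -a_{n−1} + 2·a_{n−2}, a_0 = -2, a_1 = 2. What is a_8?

With companion matrix B = [[-1, 2], [1, 0]], [a_n, a_{n−1}]ᵀ = B·[a_{n−1}, a_{n−2}]ᵀ, so [a_8, a_7]ᵀ = B^7·[a_1, a_0]ᵀ.
B^7 = [[-85, 86], [43, -42]], giving [a_8, a_7]ᵀ = [[-342], [170]].

-342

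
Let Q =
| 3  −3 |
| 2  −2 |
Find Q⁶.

[[3, −3], [2, −2]]

Q² = Q (a projection; rank 1, trace 1), so Q⁶ = Q.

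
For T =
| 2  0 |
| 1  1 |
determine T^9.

[[512, 0], [511, 1]]

tr T = 3 and det T = 2, so the characteristic polynomial is λ² − (3)λ + (2) with roots 2 and 1.
Eigenvectors give P = [[−1, 0], [−1, −1]] with P⁻¹ = [[−1, 0], [1, −1]], and T = P·diag(2, 1)·P⁻¹.
Then T^9 = P·diag(512, 1)·P⁻¹ = [[−512, 0], [−512, −1]] · [[−1, 0], [1, −1]] = [[512, 0], [511, 1]].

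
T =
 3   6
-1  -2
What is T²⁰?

[[3, 6], [-1, -2]]

T² = T (a projection; rank 1, trace 1), so T²⁰ = T.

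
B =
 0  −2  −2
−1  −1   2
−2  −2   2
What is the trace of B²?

9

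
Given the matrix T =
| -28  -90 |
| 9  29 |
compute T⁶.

tr T = 1 and det T = -2, so the characteristic polynomial is λ² − (1)λ + (-2) with roots -1 and 2.
Eigenvectors give P = [[10, 3], [-3, -1]] with P⁻¹ = [[1, 3], [-3, -10]], and T = P·diag(-1, 2)·P⁻¹.
Then T⁶ = P·diag(1, 64)·P⁻¹ = [[10, 192], [-3, -64]] · [[1, 3], [-3, -10]] = [[-566, -1890], [189, 631]].

[[-566, -1890], [189, 631]]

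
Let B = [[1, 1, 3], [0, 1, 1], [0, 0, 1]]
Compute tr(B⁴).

3

B = I + N where N = [[0, 1, 3], [0, 0, 1], [0, 0, 0]] is strictly upper-triangular, so N³ = 0.
(I + N)⁴ = I + 4·N + 6·N² = [[1, 4, 18], [0, 1, 4], [0, 0, 1]].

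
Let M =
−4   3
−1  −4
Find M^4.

M^2 = [[13, −24], [8, 13]]
M^3 = [[−28, 135], [−45, −28]]
M^4 = [[−23, −624], [208, −23]]

[[−23, −624], [208, −23]]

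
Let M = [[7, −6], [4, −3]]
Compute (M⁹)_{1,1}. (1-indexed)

tr M = 4 and det M = 3, so the characteristic polynomial is λ² − (4)λ + (3) with roots 3 and 1.
Eigenvectors give P = [[3, 1], [2, 1]] with P⁻¹ = [[1, −1], [−2, 3]], and M = P·diag(3, 1)·P⁻¹.
Then M⁹ = P·diag(19683, 1)·P⁻¹ = [[59049, 1], [39366, 1]] · [[1, −1], [−2, 3]] = [[59047, −59046], [39364, −39363]].

59047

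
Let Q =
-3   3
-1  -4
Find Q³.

Q² = [[6, -21], [7, 13]]
Q³ = [[3, 102], [-34, -31]]

[[3, 102], [-34, -31]]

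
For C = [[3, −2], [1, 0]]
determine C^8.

tr C = 3 and det C = 2, so the characteristic polynomial is λ² − (3)λ + (2) with roots 2 and 1.
Eigenvectors give P = [[2, −1], [1, −1]] with P⁻¹ = [[1, −1], [1, −2]], and C = P·diag(2, 1)·P⁻¹.
Then C^8 = P·diag(256, 1)·P⁻¹ = [[512, −1], [256, −1]] · [[1, −1], [1, −2]] = [[511, −510], [255, −254]].

[[511, −510], [255, −254]]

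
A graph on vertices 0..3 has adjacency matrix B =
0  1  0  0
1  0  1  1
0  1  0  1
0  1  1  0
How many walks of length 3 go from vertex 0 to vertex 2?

1

The number of length-3 walks from vertex 0 to vertex 2 is entry (0,2) of B³, where B is the adjacency matrix.
B² = [[1, 0, 1, 1], [0, 3, 1, 1], [1, 1, 2, 1], [1, 1, 1, 2]]
B³ = [[0, 3, 1, 1], [3, 2, 4, 4], [1, 4, 2, 3], [1, 4, 3, 2]]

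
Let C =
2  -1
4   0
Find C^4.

[[-16, 8], [-32, 0]]

C^2 = [[0, -2], [8, -4]]
C^3 = [[-8, 0], [0, -8]]
C^4 = [[-16, 8], [-32, 0]]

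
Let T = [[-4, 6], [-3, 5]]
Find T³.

[[-10, 18], [-9, 17]]

tr T = 1 and det T = -2, so the characteristic polynomial is λ² − (1)λ + (-2) with roots 2 and -1.
Eigenvectors give P = [[1, 2], [1, 1]] with P⁻¹ = [[-1, 2], [1, -1]], and T = P·diag(2, -1)·P⁻¹.
Then T³ = P·diag(8, -1)·P⁻¹ = [[8, -2], [8, -1]] · [[-1, 2], [1, -1]] = [[-10, 18], [-9, 17]].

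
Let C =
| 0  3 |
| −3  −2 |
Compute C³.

C² = [[−9, −6], [6, −5]]
C³ = [[18, −15], [15, 28]]

[[18, −15], [15, 28]]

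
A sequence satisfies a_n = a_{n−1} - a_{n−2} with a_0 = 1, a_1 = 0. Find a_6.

With companion matrix T = [[1, -1], [1, 0]], [a_n, a_{n−1}]ᵀ = T·[a_{n−1}, a_{n−2}]ᵀ, so [a_6, a_5]ᵀ = T⁵·[a_1, a_0]ᵀ.
T⁵ = [[0, 1], [-1, 1]], giving [a_6, a_5]ᵀ = [[1], [1]].

1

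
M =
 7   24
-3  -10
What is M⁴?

tr M = -3 and det M = 2, so the characteristic polynomial is λ² − (-3)λ + (2) with roots -2 and -1.
Eigenvectors give P = [[-8, -3], [3, 1]] with P⁻¹ = [[1, 3], [-3, -8]], and M = P·diag(-2, -1)·P⁻¹.
Then M⁴ = P·diag(16, 1)·P⁻¹ = [[-128, -3], [48, 1]] · [[1, 3], [-3, -8]] = [[-119, -360], [45, 136]].

[[-119, -360], [45, 136]]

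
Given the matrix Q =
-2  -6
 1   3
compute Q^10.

[[-2, -6], [1, 3]]

Q² = Q (a projection; rank 1, trace 1), so Q^10 = Q.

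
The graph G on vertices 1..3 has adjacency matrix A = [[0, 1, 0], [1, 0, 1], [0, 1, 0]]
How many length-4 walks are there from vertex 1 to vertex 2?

0

The number of length-4 walks from vertex 1 to vertex 2 is entry (1,2) of A⁴, where A is the adjacency matrix.
A² = [[1, 0, 1], [0, 2, 0], [1, 0, 1]]
A³ = [[0, 2, 0], [2, 0, 2], [0, 2, 0]]
A⁴ = [[2, 0, 2], [0, 4, 0], [2, 0, 2]]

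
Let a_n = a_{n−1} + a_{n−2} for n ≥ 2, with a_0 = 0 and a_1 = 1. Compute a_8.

21

With companion matrix A = [[1, 1], [1, 0]], [a_n, a_{n−1}]ᵀ = A·[a_{n−1}, a_{n−2}]ᵀ, so [a_8, a_7]ᵀ = A⁷·[a_1, a_0]ᵀ.
A⁷ = [[21, 13], [13, 8]], giving [a_8, a_7]ᵀ = [[21], [13]].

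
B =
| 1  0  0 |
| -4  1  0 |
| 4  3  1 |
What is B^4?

B = I + N where N = [[0, 0, 0], [-4, 0, 0], [4, 3, 0]] is strictly lower-triangular, so N^3 = 0.
(I + N)^4 = I + 4·N + 6·N^2 = [[1, 0, 0], [-16, 1, 0], [-56, 12, 1]].

[[1, 0, 0], [-16, 1, 0], [-56, 12, 1]]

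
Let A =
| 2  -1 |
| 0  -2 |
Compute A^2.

[[4, 0], [0, 4]]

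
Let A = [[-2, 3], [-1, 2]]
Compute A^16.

[[1, 0], [0, 1]]

A² = I (check: tr A = 0 and det A = -1), so A^16 = I since 16 is even.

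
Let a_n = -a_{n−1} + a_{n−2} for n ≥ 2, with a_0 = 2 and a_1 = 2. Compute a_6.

-6

With companion matrix B = [[-1, 1], [1, 0]], [a_n, a_{n−1}]ᵀ = B·[a_{n−1}, a_{n−2}]ᵀ, so [a_6, a_5]ᵀ = B^5·[a_1, a_0]ᵀ.
B^5 = [[-8, 5], [5, -3]], giving [a_6, a_5]ᵀ = [[-6], [4]].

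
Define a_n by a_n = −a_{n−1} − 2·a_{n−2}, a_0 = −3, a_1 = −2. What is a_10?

With companion matrix T = [[−1, −2], [1, 0]], [a_n, a_{n−1}]ᵀ = T·[a_{n−1}, a_{n−2}]ᵀ, so [a_10, a_9]ᵀ = T⁹·[a_1, a_0]ᵀ.
T⁹ = [[11, 34], [−17, −6]], giving [a_10, a_9]ᵀ = [[−124], [52]].

−124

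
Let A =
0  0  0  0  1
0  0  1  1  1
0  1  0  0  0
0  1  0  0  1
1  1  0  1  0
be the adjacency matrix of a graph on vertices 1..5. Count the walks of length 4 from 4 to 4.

The number of length-4 walks from vertex 4 to vertex 4 is entry (4,4) of A⁴, where A is the adjacency matrix.
A² = [[1, 1, 0, 1, 0], [1, 3, 0, 1, 1], [0, 0, 1, 1, 1], [1, 1, 1, 2, 1], [0, 1, 1, 1, 3]]
A³ = [[0, 1, 1, 1, 3], [1, 2, 3, 4, 5], [1, 3, 0, 1, 1], [1, 4, 1, 2, 4], [3, 5, 1, 4, 2]]
A⁴ = [[3, 5, 1, 4, 2], [5, 12, 2, 7, 7], [1, 2, 3, 4, 5], [4, 7, 4, 8, 7], [2, 7, 5, 7, 12]]

8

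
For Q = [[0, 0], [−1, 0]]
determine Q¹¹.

[[0, 0], [0, 0]]

Q is strictly triangular, hence nilpotent: Q² = 0, so Q¹¹ = 0.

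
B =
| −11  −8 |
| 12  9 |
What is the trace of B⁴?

tr B = −2 and det B = −3, so the characteristic polynomial is λ² − (−2)λ + (−3) with roots 1 and −3.
Eigenvectors give P = [[−2, 1], [3, −1]] with P⁻¹ = [[1, 1], [3, 2]], and B = P·diag(1, −3)·P⁻¹.
Then B⁴ = P·diag(1, 81)·P⁻¹ = [[−2, 81], [3, −81]] · [[1, 1], [3, 2]] = [[241, 160], [−240, −159]].

82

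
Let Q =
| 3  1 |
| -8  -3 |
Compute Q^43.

[[3, 1], [-8, -3]]

Q² = I (check: tr Q = 0 and det Q = -1), so Q^43 = Q since 43 is odd.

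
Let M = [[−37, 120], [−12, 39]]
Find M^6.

[[−6551, 21840], [−2184, 7281]]

tr M = 2 and det M = −3, so the characteristic polynomial is λ² − (2)λ + (−3) with roots 3 and −1.
Eigenvectors give P = [[3, 10], [1, 3]] with P⁻¹ = [[−3, 10], [1, −3]], and M = P·diag(3, −1)·P⁻¹.
Then M^6 = P·diag(729, 1)·P⁻¹ = [[2187, 10], [729, 3]] · [[−3, 10], [1, −3]] = [[−6551, 21840], [−2184, 7281]].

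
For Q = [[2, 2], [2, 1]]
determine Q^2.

[[8, 6], [6, 5]]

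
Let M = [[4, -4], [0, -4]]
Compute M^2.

[[16, 0], [0, 16]]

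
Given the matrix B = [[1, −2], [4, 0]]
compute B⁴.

B² = [[−7, −2], [4, −8]]
B³ = [[−15, 14], [−28, −8]]
B⁴ = [[41, 30], [−60, 56]]

[[41, 30], [−60, 56]]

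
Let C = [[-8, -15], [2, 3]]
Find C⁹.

[[-115538, -287565], [38342, 95343]]

tr C = -5 and det C = 6, so the characteristic polynomial is λ² − (-5)λ + (6) with roots -3 and -2.
Eigenvectors give P = [[-3, -5], [1, 2]] with P⁻¹ = [[-2, -5], [1, 3]], and C = P·diag(-3, -2)·P⁻¹.
Then C⁹ = P·diag(-19683, -512)·P⁻¹ = [[59049, 2560], [-19683, -1024]] · [[-2, -5], [1, 3]] = [[-115538, -287565], [38342, 95343]].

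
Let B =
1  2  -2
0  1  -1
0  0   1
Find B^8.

[[1, 16, -72], [0, 1, -8], [0, 0, 1]]

B = I + N where N = [[0, 2, -2], [0, 0, -1], [0, 0, 0]] is strictly upper-triangular, so N^3 = 0.
(I + N)^8 = I + 8·N + 28·N^2 = [[1, 16, -72], [0, 1, -8], [0, 0, 1]].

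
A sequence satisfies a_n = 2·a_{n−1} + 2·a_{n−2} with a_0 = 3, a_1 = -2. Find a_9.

With companion matrix B = [[2, 2], [1, 0]], [a_n, a_{n−1}]ᵀ = B·[a_{n−1}, a_{n−2}]ᵀ, so [a_9, a_8]ᵀ = B⁸·[a_1, a_0]ᵀ.
B⁸ = [[2448, 1792], [896, 656]], giving [a_9, a_8]ᵀ = [[480], [176]].

480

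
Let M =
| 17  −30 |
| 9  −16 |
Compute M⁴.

tr M = 1 and det M = −2, so the characteristic polynomial is λ² − (1)λ + (−2) with roots −1 and 2.
Eigenvectors give P = [[5, −2], [3, −1]] with P⁻¹ = [[−1, 2], [−3, 5]], and M = P·diag(−1, 2)·P⁻¹.
Then M⁴ = P·diag(1, 16)·P⁻¹ = [[5, −32], [3, −16]] · [[−1, 2], [−3, 5]] = [[91, −150], [45, −74]].

[[91, −150], [45, −74]]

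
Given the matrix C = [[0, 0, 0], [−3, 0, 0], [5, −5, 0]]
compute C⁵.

C is strictly triangular, hence nilpotent: C³ = 0, so C⁵ = 0.

[[0, 0, 0], [0, 0, 0], [0, 0, 0]]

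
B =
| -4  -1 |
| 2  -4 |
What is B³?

B² = [[14, 8], [-16, 14]]
B³ = [[-40, -46], [92, -40]]

[[-40, -46], [92, -40]]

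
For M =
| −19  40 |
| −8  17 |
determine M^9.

tr M = −2 and det M = −3, so the characteristic polynomial is λ² − (−2)λ + (−3) with roots −3 and 1.
Eigenvectors give P = [[5, 2], [2, 1]] with P⁻¹ = [[1, −2], [−2, 5]], and M = P·diag(−3, 1)·P⁻¹.
Then M^9 = P·diag(−19683, 1)·P⁻¹ = [[−98415, 2], [−39366, 1]] · [[1, −2], [−2, 5]] = [[−98419, 196840], [−39368, 78737]].

[[−98419, 196840], [−39368, 78737]]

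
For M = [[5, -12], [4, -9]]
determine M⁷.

tr M = -4 and det M = 3, so the characteristic polynomial is λ² − (-4)λ + (3) with roots -1 and -3.
Eigenvectors give P = [[2, -3], [1, -2]] with P⁻¹ = [[2, -3], [1, -2]], and M = P·diag(-1, -3)·P⁻¹.
Then M⁷ = P·diag(-1, -2187)·P⁻¹ = [[-2, 6561], [-1, 4374]] · [[2, -3], [1, -2]] = [[6557, -13116], [4372, -8745]].

[[6557, -13116], [4372, -8745]]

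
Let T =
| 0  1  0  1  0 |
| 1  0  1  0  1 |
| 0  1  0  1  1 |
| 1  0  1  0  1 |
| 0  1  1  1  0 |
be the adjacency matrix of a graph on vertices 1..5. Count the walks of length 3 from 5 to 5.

4

The number of length-3 walks from vertex 5 to vertex 5 is entry (5,5) of T^3, where T is the adjacency matrix.
T^2 = [[2, 0, 2, 0, 2], [0, 3, 1, 3, 1], [2, 1, 3, 1, 2], [0, 3, 1, 3, 1], [2, 1, 2, 1, 3]]
T^3 = [[0, 6, 2, 6, 2], [6, 2, 7, 2, 7], [2, 7, 4, 7, 5], [6, 2, 7, 2, 7], [2, 7, 5, 7, 4]]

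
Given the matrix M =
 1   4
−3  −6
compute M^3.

[[49, 76], [−57, −84]]

tr M = −5 and det M = 6, so the characteristic polynomial is λ² − (−5)λ + (6) with roots −2 and −3.
Eigenvectors give P = [[−4, −1], [3, 1]] with P⁻¹ = [[−1, −1], [3, 4]], and M = P·diag(−2, −3)·P⁻¹.
Then M^3 = P·diag(−8, −27)·P⁻¹ = [[32, 27], [−24, −27]] · [[−1, −1], [3, 4]] = [[49, 76], [−57, −84]].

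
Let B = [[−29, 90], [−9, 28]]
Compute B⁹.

tr B = −1 and det B = −2, so the characteristic polynomial is λ² − (−1)λ + (−2) with roots 1 and −2.
Eigenvectors give P = [[3, 10], [1, 3]] with P⁻¹ = [[−3, 10], [1, −3]], and B = P·diag(1, −2)·P⁻¹.
Then B⁹ = P·diag(1, −512)·P⁻¹ = [[3, −5120], [1, −1536]] · [[−3, 10], [1, −3]] = [[−5129, 15390], [−1539, 4618]].

[[−5129, 15390], [−1539, 4618]]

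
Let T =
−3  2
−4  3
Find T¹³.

[[−3, 2], [−4, 3]]

T² = I (check: tr T = 0 and det T = −1), so T¹³ = T since 13 is odd.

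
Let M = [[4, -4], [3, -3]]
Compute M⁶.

[[4, -4], [3, -3]]

M² = M (a projection; rank 1, trace 1), so M⁶ = M.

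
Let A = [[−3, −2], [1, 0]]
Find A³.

[[−15, −14], [7, 6]]

tr A = −3 and det A = 2, so the characteristic polynomial is λ² − (−3)λ + (2) with roots −1 and −2.
Eigenvectors give P = [[−1, 2], [1, −1]] with P⁻¹ = [[1, 2], [1, 1]], and A = P·diag(−1, −2)·P⁻¹.
Then A³ = P·diag(−1, −8)·P⁻¹ = [[1, −16], [−1, 8]] · [[1, 2], [1, 1]] = [[−15, −14], [7, 6]].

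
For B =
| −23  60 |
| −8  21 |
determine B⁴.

tr B = −2 and det B = −3, so the characteristic polynomial is λ² − (−2)λ + (−3) with roots −3 and 1.
Eigenvectors give P = [[−3, 5], [−1, 2]] with P⁻¹ = [[−2, 5], [−1, 3]], and B = P·diag(−3, 1)·P⁻¹.
Then B⁴ = P·diag(81, 1)·P⁻¹ = [[−243, 5], [−81, 2]] · [[−2, 5], [−1, 3]] = [[481, −1200], [160, −399]].

[[481, −1200], [160, −399]]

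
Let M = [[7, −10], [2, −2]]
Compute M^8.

tr M = 5 and det M = 6, so the characteristic polynomial is λ² − (5)λ + (6) with roots 3 and 2.
Eigenvectors give P = [[−5, 2], [−2, 1]] with P⁻¹ = [[−1, 2], [−2, 5]], and M = P·diag(3, 2)·P⁻¹.
Then M^8 = P·diag(6561, 256)·P⁻¹ = [[−32805, 512], [−13122, 256]] · [[−1, 2], [−2, 5]] = [[31781, −63050], [12610, −24964]].

[[31781, −63050], [12610, −24964]]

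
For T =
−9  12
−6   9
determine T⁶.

[[729, 0], [0, 729]]

tr T = 0 and det T = −9, so the characteristic polynomial is λ² − (0)λ + (−9) with roots 3 and −3.
Eigenvectors give P = [[1, 2], [1, 1]] with P⁻¹ = [[−1, 2], [1, −1]], and T = P·diag(3, −3)·P⁻¹.
Then T⁶ = P·diag(729, 729)·P⁻¹ = [[729, 1458], [729, 729]] · [[−1, 2], [1, −1]] = [[729, 0], [0, 729]].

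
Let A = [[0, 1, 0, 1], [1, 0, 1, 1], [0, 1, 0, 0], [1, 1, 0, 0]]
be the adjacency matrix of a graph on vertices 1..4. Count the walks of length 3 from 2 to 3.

The number of length-3 walks from vertex 2 to vertex 3 is entry (2,3) of A^3, where A is the adjacency matrix.
A^2 = [[2, 1, 1, 1], [1, 3, 0, 1], [1, 0, 1, 1], [1, 1, 1, 2]]
A^3 = [[2, 4, 1, 3], [4, 2, 3, 4], [1, 3, 0, 1], [3, 4, 1, 2]]

3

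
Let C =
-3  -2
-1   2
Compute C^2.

[[11, 2], [1, 6]]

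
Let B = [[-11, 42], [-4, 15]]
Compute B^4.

[[-479, 1680], [-160, 561]]

tr B = 4 and det B = 3, so the characteristic polynomial is λ² − (4)λ + (3) with roots 3 and 1.
Eigenvectors give P = [[-3, 7], [-1, 2]] with P⁻¹ = [[2, -7], [1, -3]], and B = P·diag(3, 1)·P⁻¹.
Then B^4 = P·diag(81, 1)·P⁻¹ = [[-243, 7], [-81, 2]] · [[2, -7], [1, -3]] = [[-479, 1680], [-160, 561]].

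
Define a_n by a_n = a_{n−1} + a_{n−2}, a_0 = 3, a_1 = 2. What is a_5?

19

With companion matrix Q = [[1, 1], [1, 0]], [a_n, a_{n−1}]ᵀ = Q·[a_{n−1}, a_{n−2}]ᵀ, so [a_5, a_4]ᵀ = Q^4·[a_1, a_0]ᵀ.
Q^4 = [[5, 3], [3, 2]], giving [a_5, a_4]ᵀ = [[19], [12]].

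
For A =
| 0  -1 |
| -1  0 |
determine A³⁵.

A² = I (check: tr A = 0 and det A = -1), so A³⁵ = A since 35 is odd.

[[0, -1], [-1, 0]]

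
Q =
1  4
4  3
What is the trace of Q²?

42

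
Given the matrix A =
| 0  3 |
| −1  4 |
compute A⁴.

A² = [[−3, 12], [−4, 13]]
A³ = [[−12, 39], [−13, 40]]
A⁴ = [[−39, 120], [−40, 121]]

[[−39, 120], [−40, 121]]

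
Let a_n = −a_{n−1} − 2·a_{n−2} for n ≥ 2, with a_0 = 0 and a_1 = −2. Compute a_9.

With companion matrix C = [[−1, −2], [1, 0]], [a_n, a_{n−1}]ᵀ = C·[a_{n−1}, a_{n−2}]ᵀ, so [a_9, a_8]ᵀ = C⁸·[a_1, a_0]ᵀ.
C⁸ = [[−17, −6], [3, −14]], giving [a_9, a_8]ᵀ = [[34], [−6]].

34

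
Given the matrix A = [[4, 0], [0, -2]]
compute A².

[[16, 0], [0, 4]]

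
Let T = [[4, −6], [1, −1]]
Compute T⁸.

tr T = 3 and det T = 2, so the characteristic polynomial is λ² − (3)λ + (2) with roots 1 and 2.
Eigenvectors give P = [[−2, 3], [−1, 1]] with P⁻¹ = [[1, −3], [1, −2]], and T = P·diag(1, 2)·P⁻¹.
Then T⁸ = P·diag(1, 256)·P⁻¹ = [[−2, 768], [−1, 256]] · [[1, −3], [1, −2]] = [[766, −1530], [255, −509]].

[[766, −1530], [255, −509]]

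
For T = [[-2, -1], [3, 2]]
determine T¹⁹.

T² = I (check: tr T = 0 and det T = -1), so T¹⁹ = T since 19 is odd.

[[-2, -1], [3, 2]]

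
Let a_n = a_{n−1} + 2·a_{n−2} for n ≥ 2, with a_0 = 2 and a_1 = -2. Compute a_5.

-2

With companion matrix B = [[1, 2], [1, 0]], [a_n, a_{n−1}]ᵀ = B·[a_{n−1}, a_{n−2}]ᵀ, so [a_5, a_4]ᵀ = B⁴·[a_1, a_0]ᵀ.
B⁴ = [[11, 10], [5, 6]], giving [a_5, a_4]ᵀ = [[-2], [2]].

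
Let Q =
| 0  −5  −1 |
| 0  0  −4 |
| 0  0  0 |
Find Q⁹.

[[0, 0, 0], [0, 0, 0], [0, 0, 0]]

Q is strictly triangular, hence nilpotent: Q³ = 0, so Q⁹ = 0.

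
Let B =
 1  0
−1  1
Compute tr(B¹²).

B = I + N where N = [[0, 0], [−1, 0]] is strictly lower-triangular, so N² = 0.
(I + N)¹² = I + 12·N = [[1, 0], [−12, 1]].

2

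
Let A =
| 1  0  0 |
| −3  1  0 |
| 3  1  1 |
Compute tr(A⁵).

3

A = I + N where N = [[0, 0, 0], [−3, 0, 0], [3, 1, 0]] is strictly lower-triangular, so N³ = 0.
(I + N)⁵ = I + 5·N + 10·N² = [[1, 0, 0], [−15, 1, 0], [−15, 5, 1]].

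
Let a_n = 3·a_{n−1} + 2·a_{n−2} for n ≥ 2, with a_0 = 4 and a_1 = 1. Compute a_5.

With companion matrix B = [[3, 2], [1, 0]], [a_n, a_{n−1}]ᵀ = B·[a_{n−1}, a_{n−2}]ᵀ, so [a_5, a_4]ᵀ = B⁴·[a_1, a_0]ᵀ.
B⁴ = [[139, 78], [39, 22]], giving [a_5, a_4]ᵀ = [[451], [127]].

451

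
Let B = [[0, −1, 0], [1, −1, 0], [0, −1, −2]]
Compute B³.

B² = [[−1, 1, 0], [−1, 0, 0], [−1, 3, 4]]
B³ = [[1, 0, 0], [0, 1, 0], [3, −6, −8]]

[[1, 0, 0], [0, 1, 0], [3, −6, −8]]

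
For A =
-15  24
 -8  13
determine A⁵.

tr A = -2 and det A = -3, so the characteristic polynomial is λ² − (-2)λ + (-3) with roots -3 and 1.
Eigenvectors give P = [[2, -3], [1, -2]] with P⁻¹ = [[2, -3], [1, -2]], and A = P·diag(-3, 1)·P⁻¹.
Then A⁵ = P·diag(-243, 1)·P⁻¹ = [[-486, -3], [-243, -2]] · [[2, -3], [1, -2]] = [[-975, 1464], [-488, 733]].

[[-975, 1464], [-488, 733]]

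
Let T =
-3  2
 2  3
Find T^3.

[[-39, 26], [26, 39]]

T^2 = [[13, 0], [0, 13]]
T^3 = [[-39, 26], [26, 39]]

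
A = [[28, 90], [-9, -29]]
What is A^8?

[[-2294, -7650], [765, 2551]]

tr A = -1 and det A = -2, so the characteristic polynomial is λ² − (-1)λ + (-2) with roots 1 and -2.
Eigenvectors give P = [[10, -3], [-3, 1]] with P⁻¹ = [[1, 3], [3, 10]], and A = P·diag(1, -2)·P⁻¹.
Then A^8 = P·diag(1, 256)·P⁻¹ = [[10, -768], [-3, 256]] · [[1, 3], [3, 10]] = [[-2294, -7650], [765, 2551]].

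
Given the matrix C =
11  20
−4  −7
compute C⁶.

tr C = 4 and det C = 3, so the characteristic polynomial is λ² − (4)λ + (3) with roots 1 and 3.
Eigenvectors give P = [[2, 5], [−1, −2]] with P⁻¹ = [[−2, −5], [1, 2]], and C = P·diag(1, 3)·P⁻¹.
Then C⁶ = P·diag(1, 729)·P⁻¹ = [[2, 3645], [−1, −1458]] · [[−2, −5], [1, 2]] = [[3641, 7280], [−1456, −2911]].

[[3641, 7280], [−1456, −2911]]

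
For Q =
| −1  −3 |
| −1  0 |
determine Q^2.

[[4, 3], [1, 3]]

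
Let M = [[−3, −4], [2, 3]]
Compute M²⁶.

M² = I (check: tr M = 0 and det M = −1), so M²⁶ = I since 26 is even.

[[1, 0], [0, 1]]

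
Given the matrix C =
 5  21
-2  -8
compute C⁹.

tr C = -3 and det C = 2, so the characteristic polynomial is λ² − (-3)λ + (2) with roots -1 and -2.
Eigenvectors give P = [[7, -3], [-2, 1]] with P⁻¹ = [[1, 3], [2, 7]], and C = P·diag(-1, -2)·P⁻¹.
Then C⁹ = P·diag(-1, -512)·P⁻¹ = [[-7, 1536], [2, -512]] · [[1, 3], [2, 7]] = [[3065, 10731], [-1022, -3578]].

[[3065, 10731], [-1022, -3578]]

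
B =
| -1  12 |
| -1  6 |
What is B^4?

[[-179, 780], [-65, 276]]

tr B = 5 and det B = 6, so the characteristic polynomial is λ² − (5)λ + (6) with roots 2 and 3.
Eigenvectors give P = [[4, 3], [1, 1]] with P⁻¹ = [[1, -3], [-1, 4]], and B = P·diag(2, 3)·P⁻¹.
Then B^4 = P·diag(16, 81)·P⁻¹ = [[64, 243], [16, 81]] · [[1, -3], [-1, 4]] = [[-179, 780], [-65, 276]].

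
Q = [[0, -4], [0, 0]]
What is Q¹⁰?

[[0, 0], [0, 0]]

Q is strictly triangular, hence nilpotent: Q² = 0, so Q¹⁰ = 0.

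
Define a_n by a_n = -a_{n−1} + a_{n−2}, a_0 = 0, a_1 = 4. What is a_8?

-84

With companion matrix C = [[-1, 1], [1, 0]], [a_n, a_{n−1}]ᵀ = C·[a_{n−1}, a_{n−2}]ᵀ, so [a_8, a_7]ᵀ = C⁷·[a_1, a_0]ᵀ.
C⁷ = [[-21, 13], [13, -8]], giving [a_8, a_7]ᵀ = [[-84], [52]].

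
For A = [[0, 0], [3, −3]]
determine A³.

A² = [[0, 0], [−9, 9]]
A³ = [[0, 0], [27, −27]]

[[0, 0], [27, −27]]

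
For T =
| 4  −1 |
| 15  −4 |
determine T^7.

[[4, −1], [15, −4]]

T² = I (check: tr T = 0 and det T = −1), so T^7 = T since 7 is odd.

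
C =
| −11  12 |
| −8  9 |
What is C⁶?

[[2185, −2184], [1456, −1455]]

tr C = −2 and det C = −3, so the characteristic polynomial is λ² − (−2)λ + (−3) with roots −3 and 1.
Eigenvectors give P = [[3, −1], [2, −1]] with P⁻¹ = [[1, −1], [2, −3]], and C = P·diag(−3, 1)·P⁻¹.
Then C⁶ = P·diag(729, 1)·P⁻¹ = [[2187, −1], [1458, −1]] · [[1, −1], [2, −3]] = [[2185, −2184], [1456, −1455]].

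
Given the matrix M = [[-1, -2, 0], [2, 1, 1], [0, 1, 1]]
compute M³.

[[3, 4, -2], [-4, 0, 0], [2, 0, 4]]

M² = [[-3, 0, -2], [0, -2, 2], [2, 2, 2]]
M³ = [[3, 4, -2], [-4, 0, 0], [2, 0, 4]]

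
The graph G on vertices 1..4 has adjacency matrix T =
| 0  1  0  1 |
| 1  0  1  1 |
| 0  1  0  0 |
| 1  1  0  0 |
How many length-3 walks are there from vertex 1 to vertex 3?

1

The number of length-3 walks from vertex 1 to vertex 3 is entry (1,3) of T³, where T is the adjacency matrix.
T² = [[2, 1, 1, 1], [1, 3, 0, 1], [1, 0, 1, 1], [1, 1, 1, 2]]
T³ = [[2, 4, 1, 3], [4, 2, 3, 4], [1, 3, 0, 1], [3, 4, 1, 2]]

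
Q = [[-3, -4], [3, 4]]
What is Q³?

[[-3, -4], [3, 4]]

Q² = Q (a projection; rank 1, trace 1), so Q³ = Q.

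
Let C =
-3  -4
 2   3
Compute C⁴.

C² = I (check: tr C = 0 and det C = -1), so C⁴ = I since 4 is even.

[[1, 0], [0, 1]]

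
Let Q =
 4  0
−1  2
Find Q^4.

Q^2 = [[16, 0], [−6, 4]]
Q^3 = [[64, 0], [−28, 8]]
Q^4 = [[256, 0], [−120, 16]]

[[256, 0], [−120, 16]]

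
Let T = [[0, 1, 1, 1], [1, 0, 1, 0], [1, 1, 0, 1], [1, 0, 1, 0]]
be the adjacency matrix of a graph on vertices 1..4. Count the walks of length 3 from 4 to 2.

The number of length-3 walks from vertex 4 to vertex 2 is entry (4,2) of T^3, where T is the adjacency matrix.
T^2 = [[3, 1, 2, 1], [1, 2, 1, 2], [2, 1, 3, 1], [1, 2, 1, 2]]
T^3 = [[4, 5, 5, 5], [5, 2, 5, 2], [5, 5, 4, 5], [5, 2, 5, 2]]

2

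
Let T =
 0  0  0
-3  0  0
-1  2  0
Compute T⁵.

T is strictly triangular, hence nilpotent: T³ = 0, so T⁵ = 0.

[[0, 0, 0], [0, 0, 0], [0, 0, 0]]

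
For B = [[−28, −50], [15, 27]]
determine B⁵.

[[−1618, −2750], [825, 1407]]

tr B = −1 and det B = −6, so the characteristic polynomial is λ² − (−1)λ + (−6) with roots −3 and 2.
Eigenvectors give P = [[−2, −5], [1, 3]] with P⁻¹ = [[−3, −5], [1, 2]], and B = P·diag(−3, 2)·P⁻¹.
Then B⁵ = P·diag(−243, 32)·P⁻¹ = [[486, −160], [−243, 96]] · [[−3, −5], [1, 2]] = [[−1618, −2750], [825, 1407]].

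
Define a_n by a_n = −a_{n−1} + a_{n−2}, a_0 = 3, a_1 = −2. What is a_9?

With companion matrix T = [[−1, 1], [1, 0]], [a_n, a_{n−1}]ᵀ = T·[a_{n−1}, a_{n−2}]ᵀ, so [a_9, a_8]ᵀ = T⁸·[a_1, a_0]ᵀ.
T⁸ = [[34, −21], [−21, 13]], giving [a_9, a_8]ᵀ = [[−131], [81]].

−131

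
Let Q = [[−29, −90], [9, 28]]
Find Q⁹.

[[−5129, −15390], [1539, 4618]]

tr Q = −1 and det Q = −2, so the characteristic polynomial is λ² − (−1)λ + (−2) with roots 1 and −2.
Eigenvectors give P = [[−3, 10], [1, −3]] with P⁻¹ = [[3, 10], [1, 3]], and Q = P·diag(1, −2)·P⁻¹.
Then Q⁹ = P·diag(1, −512)·P⁻¹ = [[−3, −5120], [1, 1536]] · [[3, 10], [1, 3]] = [[−5129, −15390], [1539, 4618]].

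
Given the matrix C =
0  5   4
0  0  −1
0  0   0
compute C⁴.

C is strictly triangular, hence nilpotent: C³ = 0, so C⁴ = 0.

[[0, 0, 0], [0, 0, 0], [0, 0, 0]]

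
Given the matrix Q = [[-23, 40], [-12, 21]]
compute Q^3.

[[-167, 280], [-84, 141]]

tr Q = -2 and det Q = -3, so the characteristic polynomial is λ² − (-2)λ + (-3) with roots 1 and -3.
Eigenvectors give P = [[-5, 2], [-3, 1]] with P⁻¹ = [[1, -2], [3, -5]], and Q = P·diag(1, -3)·P⁻¹.
Then Q^3 = P·diag(1, -27)·P⁻¹ = [[-5, -54], [-3, -27]] · [[1, -2], [3, -5]] = [[-167, 280], [-84, 141]].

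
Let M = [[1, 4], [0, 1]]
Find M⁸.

M = I + N where N = [[0, 4], [0, 0]] is strictly upper-triangular, so N² = 0.
(I + N)⁸ = I + 8·N = [[1, 32], [0, 1]].

[[1, 32], [0, 1]]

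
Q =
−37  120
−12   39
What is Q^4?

tr Q = 2 and det Q = −3, so the characteristic polynomial is λ² − (2)λ + (−3) with roots 3 and −1.
Eigenvectors give P = [[3, −10], [1, −3]] with P⁻¹ = [[−3, 10], [−1, 3]], and Q = P·diag(3, −1)·P⁻¹.
Then Q^4 = P·diag(81, 1)·P⁻¹ = [[243, −10], [81, −3]] · [[−3, 10], [−1, 3]] = [[−719, 2400], [−240, 801]].

[[−719, 2400], [−240, 801]]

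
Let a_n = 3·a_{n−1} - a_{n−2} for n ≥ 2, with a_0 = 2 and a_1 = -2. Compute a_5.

-152

With companion matrix T = [[3, -1], [1, 0]], [a_n, a_{n−1}]ᵀ = T·[a_{n−1}, a_{n−2}]ᵀ, so [a_5, a_4]ᵀ = T⁴·[a_1, a_0]ᵀ.
T⁴ = [[55, -21], [21, -8]], giving [a_5, a_4]ᵀ = [[-152], [-58]].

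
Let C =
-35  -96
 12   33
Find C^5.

[[-2195, -5856], [732, 1953]]

tr C = -2 and det C = -3, so the characteristic polynomial is λ² − (-2)λ + (-3) with roots -3 and 1.
Eigenvectors give P = [[-3, 8], [1, -3]] with P⁻¹ = [[-3, -8], [-1, -3]], and C = P·diag(-3, 1)·P⁻¹.
Then C^5 = P·diag(-243, 1)·P⁻¹ = [[729, 8], [-243, -3]] · [[-3, -8], [-1, -3]] = [[-2195, -5856], [732, 1953]].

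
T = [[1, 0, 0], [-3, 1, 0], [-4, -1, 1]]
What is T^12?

[[1, 0, 0], [-36, 1, 0], [150, -12, 1]]

T = I + N where N = [[0, 0, 0], [-3, 0, 0], [-4, -1, 0]] is strictly lower-triangular, so N^3 = 0.
(I + N)^12 = I + 12·N + 66·N^2 = [[1, 0, 0], [-36, 1, 0], [150, -12, 1]].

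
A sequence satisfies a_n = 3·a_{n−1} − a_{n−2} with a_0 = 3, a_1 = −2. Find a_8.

−3105

With companion matrix C = [[3, −1], [1, 0]], [a_n, a_{n−1}]ᵀ = C·[a_{n−1}, a_{n−2}]ᵀ, so [a_8, a_7]ᵀ = C⁷·[a_1, a_0]ᵀ.
C⁷ = [[987, −377], [377, −144]], giving [a_8, a_7]ᵀ = [[−3105], [−1186]].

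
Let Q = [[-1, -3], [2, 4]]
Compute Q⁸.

[[-509, -765], [510, 766]]

tr Q = 3 and det Q = 2, so the characteristic polynomial is λ² − (3)λ + (2) with roots 1 and 2.
Eigenvectors give P = [[3, -1], [-2, 1]] with P⁻¹ = [[1, 1], [2, 3]], and Q = P·diag(1, 2)·P⁻¹.
Then Q⁸ = P·diag(1, 256)·P⁻¹ = [[3, -256], [-2, 256]] · [[1, 1], [2, 3]] = [[-509, -765], [510, 766]].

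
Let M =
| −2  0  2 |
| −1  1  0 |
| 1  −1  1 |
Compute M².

[[6, −2, −2], [1, 1, −2], [0, −2, 3]]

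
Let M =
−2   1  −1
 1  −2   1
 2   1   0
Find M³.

M² = [[3, −5, 3], [−2, 6, −3], [−3, 0, −1]]
M³ = [[−5, 16, −8], [4, −17, 8], [4, −4, 3]]

[[−5, 16, −8], [4, −17, 8], [4, −4, 3]]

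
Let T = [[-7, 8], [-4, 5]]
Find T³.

[[-55, 56], [-28, 29]]

tr T = -2 and det T = -3, so the characteristic polynomial is λ² − (-2)λ + (-3) with roots -3 and 1.
Eigenvectors give P = [[2, -1], [1, -1]] with P⁻¹ = [[1, -1], [1, -2]], and T = P·diag(-3, 1)·P⁻¹.
Then T³ = P·diag(-27, 1)·P⁻¹ = [[-54, -1], [-27, -1]] · [[1, -1], [1, -2]] = [[-55, 56], [-28, 29]].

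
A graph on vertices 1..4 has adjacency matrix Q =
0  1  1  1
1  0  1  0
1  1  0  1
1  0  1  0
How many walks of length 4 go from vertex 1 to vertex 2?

9

The number of length-4 walks from vertex 1 to vertex 2 is entry (1,2) of Q⁴, where Q is the adjacency matrix.
Q² = [[3, 1, 2, 1], [1, 2, 1, 2], [2, 1, 3, 1], [1, 2, 1, 2]]
Q³ = [[4, 5, 5, 5], [5, 2, 5, 2], [5, 5, 4, 5], [5, 2, 5, 2]]
Q⁴ = [[15, 9, 14, 9], [9, 10, 9, 10], [14, 9, 15, 9], [9, 10, 9, 10]]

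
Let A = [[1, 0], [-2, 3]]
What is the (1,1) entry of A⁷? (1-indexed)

tr A = 4 and det A = 3, so the characteristic polynomial is λ² − (4)λ + (3) with roots 3 and 1.
Eigenvectors give P = [[0, 1], [-1, 1]] with P⁻¹ = [[1, -1], [1, 0]], and A = P·diag(3, 1)·P⁻¹.
Then A⁷ = P·diag(2187, 1)·P⁻¹ = [[0, 1], [-2187, 1]] · [[1, -1], [1, 0]] = [[1, 0], [-2186, 2187]].

1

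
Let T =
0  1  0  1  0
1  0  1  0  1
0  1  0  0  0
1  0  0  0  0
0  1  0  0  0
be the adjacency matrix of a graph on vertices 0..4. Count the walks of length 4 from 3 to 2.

0

The number of length-4 walks from vertex 3 to vertex 2 is entry (3,2) of T⁴, where T is the adjacency matrix.
T² = [[2, 0, 1, 0, 1], [0, 3, 0, 1, 0], [1, 0, 1, 0, 1], [0, 1, 0, 1, 0], [1, 0, 1, 0, 1]]
T³ = [[0, 4, 0, 2, 0], [4, 0, 3, 0, 3], [0, 3, 0, 1, 0], [2, 0, 1, 0, 1], [0, 3, 0, 1, 0]]
T⁴ = [[6, 0, 4, 0, 4], [0, 10, 0, 4, 0], [4, 0, 3, 0, 3], [0, 4, 0, 2, 0], [4, 0, 3, 0, 3]]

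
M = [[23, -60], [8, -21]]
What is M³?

tr M = 2 and det M = -3, so the characteristic polynomial is λ² − (2)λ + (-3) with roots -1 and 3.
Eigenvectors give P = [[-5, 3], [-2, 1]] with P⁻¹ = [[1, -3], [2, -5]], and M = P·diag(-1, 3)·P⁻¹.
Then M³ = P·diag(-1, 27)·P⁻¹ = [[5, 81], [2, 27]] · [[1, -3], [2, -5]] = [[167, -420], [56, -141]].

[[167, -420], [56, -141]]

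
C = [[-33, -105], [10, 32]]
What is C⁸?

tr C = -1 and det C = -6, so the characteristic polynomial is λ² − (-1)λ + (-6) with roots 2 and -3.
Eigenvectors give P = [[3, -7], [-1, 2]] with P⁻¹ = [[-2, -7], [-1, -3]], and C = P·diag(2, -3)·P⁻¹.
Then C⁸ = P·diag(256, 6561)·P⁻¹ = [[768, -45927], [-256, 13122]] · [[-2, -7], [-1, -3]] = [[44391, 132405], [-12610, -37574]].

[[44391, 132405], [-12610, -37574]]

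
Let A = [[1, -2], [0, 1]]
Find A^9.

A = I + N where N = [[0, -2], [0, 0]] is strictly upper-triangular, so N^2 = 0.
(I + N)^9 = I + 9·N = [[1, -18], [0, 1]].

[[1, -18], [0, 1]]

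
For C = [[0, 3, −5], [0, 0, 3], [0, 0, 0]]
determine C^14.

[[0, 0, 0], [0, 0, 0], [0, 0, 0]]

C is strictly triangular, hence nilpotent: C^3 = 0, so C^14 = 0.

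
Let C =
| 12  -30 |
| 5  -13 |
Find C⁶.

tr C = -1 and det C = -6, so the characteristic polynomial is λ² − (-1)λ + (-6) with roots 2 and -3.
Eigenvectors give P = [[3, -2], [1, -1]] with P⁻¹ = [[1, -2], [1, -3]], and C = P·diag(2, -3)·P⁻¹.
Then C⁶ = P·diag(64, 729)·P⁻¹ = [[192, -1458], [64, -729]] · [[1, -2], [1, -3]] = [[-1266, 3990], [-665, 2059]].

[[-1266, 3990], [-665, 2059]]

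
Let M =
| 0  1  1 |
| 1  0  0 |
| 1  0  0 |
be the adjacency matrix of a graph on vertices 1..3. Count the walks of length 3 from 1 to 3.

The number of length-3 walks from vertex 1 to vertex 3 is entry (1,3) of M³, where M is the adjacency matrix.
M² = [[2, 0, 0], [0, 1, 1], [0, 1, 1]]
M³ = [[0, 2, 2], [2, 0, 0], [2, 0, 0]]

2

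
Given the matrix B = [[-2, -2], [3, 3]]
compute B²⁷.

[[-2, -2], [3, 3]]

B² = B (a projection; rank 1, trace 1), so B²⁷ = B.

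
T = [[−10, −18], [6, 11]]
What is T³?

tr T = 1 and det T = −2, so the characteristic polynomial is λ² − (1)λ + (−2) with roots −1 and 2.
Eigenvectors give P = [[−2, −3], [1, 2]] with P⁻¹ = [[−2, −3], [1, 2]], and T = P·diag(−1, 2)·P⁻¹.
Then T³ = P·diag(−1, 8)·P⁻¹ = [[2, −24], [−1, 16]] · [[−2, −3], [1, 2]] = [[−28, −54], [18, 35]].

[[−28, −54], [18, 35]]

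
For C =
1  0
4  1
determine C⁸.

[[1, 0], [32, 1]]

C = I + N where N = [[0, 0], [4, 0]] is strictly lower-triangular, so N² = 0.
(I + N)⁸ = I + 8·N = [[1, 0], [32, 1]].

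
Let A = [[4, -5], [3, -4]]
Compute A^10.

A² = I (check: tr A = 0 and det A = -1), so A^10 = I since 10 is even.

[[1, 0], [0, 1]]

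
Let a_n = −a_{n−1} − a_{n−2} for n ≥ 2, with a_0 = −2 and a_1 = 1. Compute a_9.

With companion matrix A = [[−1, −1], [1, 0]], [a_n, a_{n−1}]ᵀ = A·[a_{n−1}, a_{n−2}]ᵀ, so [a_9, a_8]ᵀ = A^8·[a_1, a_0]ᵀ.
A^8 = [[0, 1], [−1, −1]], giving [a_9, a_8]ᵀ = [[−2], [1]].

−2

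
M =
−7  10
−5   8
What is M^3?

[[−43, 70], [−35, 62]]

tr M = 1 and det M = −6, so the characteristic polynomial is λ² − (1)λ + (−6) with roots 3 and −2.
Eigenvectors give P = [[−1, 2], [−1, 1]] with P⁻¹ = [[1, −2], [1, −1]], and M = P·diag(3, −2)·P⁻¹.
Then M^3 = P·diag(27, −8)·P⁻¹ = [[−27, −16], [−27, −8]] · [[1, −2], [1, −1]] = [[−43, 70], [−35, 62]].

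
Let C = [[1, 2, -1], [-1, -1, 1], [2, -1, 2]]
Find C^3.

[[-6, -6, 2], [8, 4, 0], [6, 10, -2]]

C^2 = [[-3, 1, -1], [2, -2, 2], [7, 3, 1]]
C^3 = [[-6, -6, 2], [8, 4, 0], [6, 10, -2]]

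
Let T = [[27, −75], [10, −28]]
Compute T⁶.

[[−3261, 9975], [−1330, 4054]]

tr T = −1 and det T = −6, so the characteristic polynomial is λ² − (−1)λ + (−6) with roots −3 and 2.
Eigenvectors give P = [[5, 3], [2, 1]] with P⁻¹ = [[−1, 3], [2, −5]], and T = P·diag(−3, 2)·P⁻¹.
Then T⁶ = P·diag(729, 64)·P⁻¹ = [[3645, 192], [1458, 64]] · [[−1, 3], [2, −5]] = [[−3261, 9975], [−1330, 4054]].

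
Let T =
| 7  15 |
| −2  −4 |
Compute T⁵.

[[187, 465], [−62, −154]]

tr T = 3 and det T = 2, so the characteristic polynomial is λ² − (3)λ + (2) with roots 1 and 2.
Eigenvectors give P = [[−5, −3], [2, 1]] with P⁻¹ = [[1, 3], [−2, −5]], and T = P·diag(1, 2)·P⁻¹.
Then T⁵ = P·diag(1, 32)·P⁻¹ = [[−5, −96], [2, 32]] · [[1, 3], [−2, −5]] = [[187, 465], [−62, −154]].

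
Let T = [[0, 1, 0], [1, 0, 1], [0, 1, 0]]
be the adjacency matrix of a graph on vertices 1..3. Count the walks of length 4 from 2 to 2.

4

The number of length-4 walks from vertex 2 to vertex 2 is entry (2,2) of T^4, where T is the adjacency matrix.
T^2 = [[1, 0, 1], [0, 2, 0], [1, 0, 1]]
T^3 = [[0, 2, 0], [2, 0, 2], [0, 2, 0]]
T^4 = [[2, 0, 2], [0, 4, 0], [2, 0, 2]]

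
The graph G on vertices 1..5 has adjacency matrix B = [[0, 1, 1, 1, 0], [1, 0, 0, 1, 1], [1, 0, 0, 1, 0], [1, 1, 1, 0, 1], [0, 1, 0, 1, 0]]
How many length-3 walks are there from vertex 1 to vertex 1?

The number of length-3 walks from vertex 1 to vertex 1 is entry (1,1) of B^3, where B is the adjacency matrix.
B^2 = [[3, 1, 1, 2, 2], [1, 3, 2, 2, 1], [1, 2, 2, 1, 1], [2, 2, 1, 4, 1], [2, 1, 1, 1, 2]]
B^3 = [[4, 7, 5, 7, 3], [7, 4, 3, 7, 5], [5, 3, 2, 6, 3], [7, 7, 6, 6, 6], [3, 5, 3, 6, 2]]

4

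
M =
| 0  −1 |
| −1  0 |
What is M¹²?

[[1, 0], [0, 1]]

M² = I (check: tr M = 0 and det M = −1), so M¹² = I since 12 is even.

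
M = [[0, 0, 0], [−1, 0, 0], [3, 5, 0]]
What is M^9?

M is strictly triangular, hence nilpotent: M^3 = 0, so M^9 = 0.

[[0, 0, 0], [0, 0, 0], [0, 0, 0]]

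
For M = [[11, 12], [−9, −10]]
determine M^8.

[[1021, 1020], [−765, −764]]

tr M = 1 and det M = −2, so the characteristic polynomial is λ² − (1)λ + (−2) with roots 2 and −1.
Eigenvectors give P = [[4, −1], [−3, 1]] with P⁻¹ = [[1, 1], [3, 4]], and M = P·diag(2, −1)·P⁻¹.
Then M^8 = P·diag(256, 1)·P⁻¹ = [[1024, −1], [−768, 1]] · [[1, 1], [3, 4]] = [[1021, 1020], [−765, −764]].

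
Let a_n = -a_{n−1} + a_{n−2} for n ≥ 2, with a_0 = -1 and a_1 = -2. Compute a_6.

With companion matrix C = [[-1, 1], [1, 0]], [a_n, a_{n−1}]ᵀ = C·[a_{n−1}, a_{n−2}]ᵀ, so [a_6, a_5]ᵀ = C^5·[a_1, a_0]ᵀ.
C^5 = [[-8, 5], [5, -3]], giving [a_6, a_5]ᵀ = [[11], [-7]].

11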